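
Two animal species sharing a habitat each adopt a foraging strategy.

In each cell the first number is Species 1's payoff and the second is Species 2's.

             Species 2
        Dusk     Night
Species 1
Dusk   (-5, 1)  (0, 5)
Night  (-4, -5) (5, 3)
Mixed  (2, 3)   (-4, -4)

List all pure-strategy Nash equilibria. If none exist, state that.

The pure Nash equilibria are (Night, Night), (Mixed, Dusk).

(Dusk, Dusk): Species 1 can switch to Night (-5 → -4). Not NE.
(Dusk, Night): Species 1 can switch to Night (0 → 5). Not NE.
(Night, Dusk): Species 1 can switch to Mixed (-4 → 2). Not NE.
(Night, Night): Species 1 gets 5, best alternative 0; Species 2 gets 3, best alternative -5. No profitable deviation — NE.
(Mixed, Dusk): Species 1 gets 2, best alternative -4; Species 2 gets 3, best alternative -4. No profitable deviation — NE.
(Mixed, Night): Species 1 can switch to Dusk (-4 → 0). Not NE.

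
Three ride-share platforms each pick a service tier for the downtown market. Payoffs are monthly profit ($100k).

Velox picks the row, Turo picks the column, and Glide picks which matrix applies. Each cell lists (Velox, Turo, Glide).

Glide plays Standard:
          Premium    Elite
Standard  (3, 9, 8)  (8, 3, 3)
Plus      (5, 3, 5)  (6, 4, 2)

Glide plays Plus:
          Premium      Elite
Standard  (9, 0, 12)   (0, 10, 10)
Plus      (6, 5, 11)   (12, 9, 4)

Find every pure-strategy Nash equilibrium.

Velox against (Premium, Standard): payoffs 3, 5 → best response Plus.
Velox against (Premium, Plus): payoffs 9, 6 → best response Standard.
Velox against (Elite, Standard): payoffs 8, 6 → best response Standard.
Velox against (Elite, Plus): payoffs 0, 12 → best response Plus.
Turo against (Standard, Standard): payoffs 9, 3 → best response Premium.
Turo against (Standard, Plus): payoffs 0, 10 → best response Elite.
Turo against (Plus, Standard): payoffs 3, 4 → best response Elite.
Turo against (Plus, Plus): payoffs 5, 9 → best response Elite.
Glide against (Standard, Premium): payoffs 8, 12 → best response Plus.
Glide against (Standard, Elite): payoffs 3, 10 → best response Plus.
Glide against (Plus, Premium): payoffs 5, 11 → best response Plus.
Glide against (Plus, Elite): payoffs 2, 4 → best response Plus.
Mutual best responses: (Plus, Elite, Plus).

The unique pure-strategy Nash equilibrium is (Plus, Elite, Plus).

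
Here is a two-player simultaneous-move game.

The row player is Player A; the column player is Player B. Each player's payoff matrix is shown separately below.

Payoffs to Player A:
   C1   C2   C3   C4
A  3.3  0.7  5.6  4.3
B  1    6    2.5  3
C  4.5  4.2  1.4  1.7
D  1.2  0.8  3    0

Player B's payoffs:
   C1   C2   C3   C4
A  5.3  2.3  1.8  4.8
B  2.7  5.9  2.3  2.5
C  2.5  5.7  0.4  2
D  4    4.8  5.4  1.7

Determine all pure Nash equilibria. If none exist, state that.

(A, C1): Player A can switch to C (3.3 → 4.5). Not NE.
(A, C2): Player A can switch to B (0.7 → 6). Not NE.
(A, C3): Player B can switch to C1 (1.8 → 5.3). Not NE.
(A, C4): Player B can switch to C1 (4.8 → 5.3). Not NE.
(B, C1): Player A can switch to A (1 → 3.3). Not NE.
(B, C2): Player A gets 6, best alternative 4.2; Player B gets 5.9, best alternative 2.7. No profitable deviation — NE.
(B, C3): Player A can switch to A (2.5 → 5.6). Not NE.
(The remaining 9 profiles each have a profitable deviation by the same check.)

Pure NE: (B, C2)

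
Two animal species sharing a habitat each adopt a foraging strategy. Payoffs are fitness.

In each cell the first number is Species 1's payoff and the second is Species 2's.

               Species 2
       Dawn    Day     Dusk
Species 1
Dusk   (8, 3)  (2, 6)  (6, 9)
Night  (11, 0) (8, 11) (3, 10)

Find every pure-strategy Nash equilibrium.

The pure Nash equilibria are (Dusk, Dusk), (Night, Day).

(Dusk, Dawn): Species 1 can switch to Night (8 → 11). Not NE.
(Dusk, Day): Species 1 can switch to Night (2 → 8). Not NE.
(Dusk, Dusk): Species 1 gets 6, best alternative 3; Species 2 gets 9, best alternative 6. No profitable deviation — NE.
(Night, Dawn): Species 2 can switch to Day (0 → 11). Not NE.
(Night, Day): Species 1 gets 8, best alternative 2; Species 2 gets 11, best alternative 10. No profitable deviation — NE.
(Night, Dusk): Species 1 can switch to Dusk (3 → 6). Not NE.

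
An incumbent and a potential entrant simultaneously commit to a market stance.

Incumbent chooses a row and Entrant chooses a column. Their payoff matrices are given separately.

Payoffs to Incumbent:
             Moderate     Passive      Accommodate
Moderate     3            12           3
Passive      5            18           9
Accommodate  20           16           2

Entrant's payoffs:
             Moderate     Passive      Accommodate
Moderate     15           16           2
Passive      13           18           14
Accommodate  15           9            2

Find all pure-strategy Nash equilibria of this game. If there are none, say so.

For each strategy profile, look for a profitable unilateral deviation.
(Moderate, Moderate): Incumbent can switch to Passive (3 → 5). Not NE.
(Moderate, Passive): Incumbent can switch to Passive (12 → 18). Not NE.
(Moderate, Accommodate): Incumbent can switch to Passive (3 → 9). Not NE.
(Passive, Moderate): Incumbent can switch to Accommodate (5 → 20). Not NE.
(Passive, Passive): Incumbent gets 18, best alternative 16; Entrant gets 18, best alternative 14. No profitable deviation — NE.
(Passive, Accommodate): Entrant can switch to Passive (14 → 18). Not NE.
(Accommodate, Moderate): Incumbent gets 20, best alternative 5; Entrant gets 15, best alternative 9. No profitable deviation — NE.
(Accommodate, Passive): Incumbent can switch to Passive (16 → 18). Not NE.
(Accommodate, Accommodate): Incumbent can switch to Moderate (2 → 3). Not NE.

(Passive, Passive), (Accommodate, Moderate)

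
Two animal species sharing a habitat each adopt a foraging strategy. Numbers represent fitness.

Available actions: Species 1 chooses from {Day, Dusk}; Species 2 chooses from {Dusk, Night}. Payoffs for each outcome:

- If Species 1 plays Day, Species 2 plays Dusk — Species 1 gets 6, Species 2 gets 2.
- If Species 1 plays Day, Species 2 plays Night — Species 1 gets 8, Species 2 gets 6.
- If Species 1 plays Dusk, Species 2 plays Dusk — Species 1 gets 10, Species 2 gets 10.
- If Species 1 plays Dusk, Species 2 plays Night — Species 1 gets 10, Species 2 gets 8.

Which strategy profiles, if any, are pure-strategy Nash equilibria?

For each strategy profile, look for a profitable unilateral deviation.
(Day, Dusk): Species 1 can switch to Dusk (6 → 10). Not NE.
(Day, Night): Species 1 can switch to Dusk (8 → 10). Not NE.
(Dusk, Dusk): Species 1 gets 10, best alternative 6; Species 2 gets 10, best alternative 8. No profitable deviation — NE.
(Dusk, Night): Species 2 can switch to Dusk (8 → 10). Not NE.

(Dusk, Dusk)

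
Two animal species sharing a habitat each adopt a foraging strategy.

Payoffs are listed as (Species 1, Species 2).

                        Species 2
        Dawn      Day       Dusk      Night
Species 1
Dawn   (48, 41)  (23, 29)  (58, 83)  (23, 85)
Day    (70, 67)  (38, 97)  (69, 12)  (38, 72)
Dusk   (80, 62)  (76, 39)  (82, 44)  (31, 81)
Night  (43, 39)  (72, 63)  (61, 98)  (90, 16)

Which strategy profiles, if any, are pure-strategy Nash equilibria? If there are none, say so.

No pure-strategy Nash equilibrium.

For each player, find the best response to each opponent profile; mutual best responses are the pure NE.
Species 1 against Dawn: payoffs 48, 70, 80, 43 → best response Dusk.
Species 1 against Day: payoffs 23, 38, 76, 72 → best response Dusk.
Species 1 against Dusk: payoffs 58, 69, 82, 61 → best response Dusk.
Species 1 against Night: payoffs 23, 38, 31, 90 → best response Night.
Species 2 against Dawn: payoffs 41, 29, 83, 85 → best response Night.
Species 2 against Day: payoffs 67, 97, 12, 72 → best response Day.
Species 2 against Dusk: payoffs 62, 39, 44, 81 → best response Night.
Species 2 against Night: payoffs 39, 63, 98, 16 → best response Dusk.
No profile is a mutual best response for all players.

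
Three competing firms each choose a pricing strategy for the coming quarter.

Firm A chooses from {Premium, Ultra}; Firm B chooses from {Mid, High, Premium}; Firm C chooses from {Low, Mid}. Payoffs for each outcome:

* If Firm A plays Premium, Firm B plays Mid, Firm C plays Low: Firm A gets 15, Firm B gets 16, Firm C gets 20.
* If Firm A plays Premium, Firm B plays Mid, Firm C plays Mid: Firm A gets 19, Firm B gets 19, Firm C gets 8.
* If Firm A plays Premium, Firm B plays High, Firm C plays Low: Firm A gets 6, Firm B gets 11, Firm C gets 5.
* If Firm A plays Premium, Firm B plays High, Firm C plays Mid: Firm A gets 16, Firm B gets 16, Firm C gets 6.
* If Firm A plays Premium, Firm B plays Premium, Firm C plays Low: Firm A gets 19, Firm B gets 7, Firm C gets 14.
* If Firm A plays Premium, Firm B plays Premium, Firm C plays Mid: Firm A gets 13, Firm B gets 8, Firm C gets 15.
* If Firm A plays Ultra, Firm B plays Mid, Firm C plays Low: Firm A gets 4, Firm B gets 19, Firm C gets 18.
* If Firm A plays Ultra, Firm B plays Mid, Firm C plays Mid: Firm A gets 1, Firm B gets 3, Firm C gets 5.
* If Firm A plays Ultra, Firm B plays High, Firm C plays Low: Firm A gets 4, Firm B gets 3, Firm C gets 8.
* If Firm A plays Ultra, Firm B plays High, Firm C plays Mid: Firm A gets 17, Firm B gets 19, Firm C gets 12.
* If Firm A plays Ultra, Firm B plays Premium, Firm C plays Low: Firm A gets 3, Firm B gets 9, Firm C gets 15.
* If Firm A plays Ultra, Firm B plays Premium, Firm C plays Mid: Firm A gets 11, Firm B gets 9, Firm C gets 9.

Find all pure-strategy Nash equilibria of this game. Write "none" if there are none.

(Premium, Mid, Low): Firm A gets 15, best alternative 4; Firm B gets 16, best alternative 11; Firm C gets 20, best alternative 8. No profitable deviation — NE.
(Premium, Mid, Mid): Firm C can switch to Low (8 → 20). Not NE.
(Premium, High, Low): Firm B can switch to Mid (11 → 16). Not NE.
(Premium, High, Mid): Firm A can switch to Ultra (16 → 17). Not NE.
(Premium, Premium, Low): Firm B can switch to Mid (7 → 16). Not NE.
(Premium, Premium, Mid): Firm B can switch to Mid (8 → 19). Not NE.
(Ultra, Mid, Low): Firm A can switch to Premium (4 → 15). Not NE.
(Ultra, High, Mid): Firm A gets 17, best alternative 16; Firm B gets 19, best alternative 9; Firm C gets 12, best alternative 8. No profitable deviation — NE.
(The remaining 4 profiles each have a profitable deviation by the same check.)

(Premium, Mid, Low); (Ultra, High, Mid)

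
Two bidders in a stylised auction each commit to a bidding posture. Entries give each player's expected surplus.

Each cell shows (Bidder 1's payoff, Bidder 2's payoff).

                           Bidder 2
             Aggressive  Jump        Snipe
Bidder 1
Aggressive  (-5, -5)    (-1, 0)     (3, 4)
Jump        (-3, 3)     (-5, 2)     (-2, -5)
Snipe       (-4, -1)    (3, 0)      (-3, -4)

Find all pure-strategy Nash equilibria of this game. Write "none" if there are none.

Pure-strategy Nash equilibria: (Aggressive, Snipe), (Jump, Aggressive), (Snipe, Jump)

Mark each player's best response to every combination of opponents' strategies; a profile where every player is best-responding is a pure Nash equilibrium.
Bidder 1 against Aggressive: payoffs -5, -3, -4 → best response Jump.
Bidder 1 against Jump: payoffs -1, -5, 3 → best response Snipe.
Bidder 1 against Snipe: payoffs 3, -2, -3 → best response Aggressive.
Bidder 2 against Aggressive: payoffs -5, 0, 4 → best response Snipe.
Bidder 2 against Jump: payoffs 3, 2, -5 → best response Aggressive.
Bidder 2 against Snipe: payoffs -1, 0, -4 → best response Jump.
Mutual best responses: (Aggressive, Snipe); (Jump, Aggressive); (Snipe, Jump).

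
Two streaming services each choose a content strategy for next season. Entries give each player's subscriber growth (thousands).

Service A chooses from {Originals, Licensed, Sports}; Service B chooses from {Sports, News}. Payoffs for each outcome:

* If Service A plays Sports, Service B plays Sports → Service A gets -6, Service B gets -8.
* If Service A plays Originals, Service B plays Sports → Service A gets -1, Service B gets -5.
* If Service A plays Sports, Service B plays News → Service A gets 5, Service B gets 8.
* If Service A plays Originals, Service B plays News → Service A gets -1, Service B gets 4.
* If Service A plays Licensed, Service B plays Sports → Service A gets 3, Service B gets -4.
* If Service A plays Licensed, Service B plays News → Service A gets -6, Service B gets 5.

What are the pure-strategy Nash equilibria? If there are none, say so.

(Sports, News)

Mark each player's best response to every combination of opponents' strategies; a profile where every player is best-responding is a pure Nash equilibrium.
Service A against Sports: payoffs -1, 3, -6 → best response Licensed.
Service A against News: payoffs -1, -6, 5 → best response Sports.
Service B against Originals: payoffs -5, 4 → best response News.
Service B against Licensed: payoffs -4, 5 → best response News.
Service B against Sports: payoffs -8, 8 → best response News.
Mutual best responses: (Sports, News).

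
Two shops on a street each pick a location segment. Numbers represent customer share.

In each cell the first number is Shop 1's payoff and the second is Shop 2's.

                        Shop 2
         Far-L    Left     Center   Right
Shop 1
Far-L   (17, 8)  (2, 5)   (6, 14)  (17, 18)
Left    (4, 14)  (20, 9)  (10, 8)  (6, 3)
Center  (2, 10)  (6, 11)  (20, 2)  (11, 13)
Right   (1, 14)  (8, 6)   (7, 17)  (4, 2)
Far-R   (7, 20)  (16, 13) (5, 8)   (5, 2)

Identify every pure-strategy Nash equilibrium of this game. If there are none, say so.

For each player, find the best response to each opponent profile; mutual best responses are the pure NE.
Shop 1 against Far-L: payoffs 17, 4, 2, 1, 7 → best response Far-L.
Shop 1 against Left: payoffs 2, 20, 6, 8, 16 → best response Left.
Shop 1 against Center: payoffs 6, 10, 20, 7, 5 → best response Center.
Shop 1 against Right: payoffs 17, 6, 11, 4, 5 → best response Far-L.
Shop 2 against Far-L: payoffs 8, 5, 14, 18 → best response Right.
Shop 2 against Left: payoffs 14, 9, 8, 3 → best response Far-L.
Shop 2 against Center: payoffs 10, 11, 2, 13 → best response Right.
Shop 2 against Right: payoffs 14, 6, 17, 2 → best response Center.
Shop 2 against Far-R: payoffs 20, 13, 8, 2 → best response Far-L.
Mutual best responses: (Far-L, Right).

(Far-L, Right)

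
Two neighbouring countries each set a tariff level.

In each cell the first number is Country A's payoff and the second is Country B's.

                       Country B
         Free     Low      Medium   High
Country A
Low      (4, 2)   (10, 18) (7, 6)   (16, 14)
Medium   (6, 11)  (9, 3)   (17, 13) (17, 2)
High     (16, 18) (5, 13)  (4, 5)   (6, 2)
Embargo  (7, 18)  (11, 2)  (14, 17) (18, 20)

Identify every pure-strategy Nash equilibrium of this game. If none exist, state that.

Country A against Free: payoffs 4, 6, 16, 7 → best response High.
Country A against Low: payoffs 10, 9, 5, 11 → best response Embargo.
Country A against Medium: payoffs 7, 17, 4, 14 → best response Medium.
Country A against High: payoffs 16, 17, 6, 18 → best response Embargo.
Country B against Low: payoffs 2, 18, 6, 14 → best response Low.
Country B against Medium: payoffs 11, 3, 13, 2 → best response Medium.
Country B against High: payoffs 18, 13, 5, 2 → best response Free.
Country B against Embargo: payoffs 18, 2, 17, 20 → best response High.
Mutual best responses: (Medium, Medium); (High, Free); (Embargo, High).

(Medium, Medium), (High, Free), (Embargo, High)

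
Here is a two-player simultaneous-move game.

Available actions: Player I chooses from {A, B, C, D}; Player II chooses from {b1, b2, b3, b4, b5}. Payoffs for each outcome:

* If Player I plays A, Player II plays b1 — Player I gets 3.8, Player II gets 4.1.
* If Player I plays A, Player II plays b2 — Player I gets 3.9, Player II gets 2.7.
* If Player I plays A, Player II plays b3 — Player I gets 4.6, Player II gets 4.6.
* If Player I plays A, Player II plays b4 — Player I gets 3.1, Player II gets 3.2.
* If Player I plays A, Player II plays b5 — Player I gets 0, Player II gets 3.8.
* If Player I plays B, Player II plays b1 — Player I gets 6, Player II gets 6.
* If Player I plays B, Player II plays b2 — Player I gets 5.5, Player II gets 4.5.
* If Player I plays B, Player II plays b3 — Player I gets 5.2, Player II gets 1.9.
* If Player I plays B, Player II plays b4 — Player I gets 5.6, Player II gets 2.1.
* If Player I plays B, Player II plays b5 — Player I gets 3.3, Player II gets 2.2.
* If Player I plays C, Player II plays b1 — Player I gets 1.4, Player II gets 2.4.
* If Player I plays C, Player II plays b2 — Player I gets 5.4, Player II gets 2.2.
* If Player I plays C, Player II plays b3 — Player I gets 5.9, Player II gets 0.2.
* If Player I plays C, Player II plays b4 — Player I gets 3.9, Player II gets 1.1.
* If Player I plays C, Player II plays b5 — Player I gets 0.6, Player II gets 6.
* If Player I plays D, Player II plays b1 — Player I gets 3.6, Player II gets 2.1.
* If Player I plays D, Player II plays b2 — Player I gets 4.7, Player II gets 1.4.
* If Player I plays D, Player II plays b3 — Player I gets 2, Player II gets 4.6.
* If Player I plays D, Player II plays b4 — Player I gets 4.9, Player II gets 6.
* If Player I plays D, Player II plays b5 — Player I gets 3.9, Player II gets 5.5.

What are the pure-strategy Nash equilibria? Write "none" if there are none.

(A, b1): Player I can switch to B (3.8 → 6). Not NE.
(A, b2): Player I can switch to B (3.9 → 5.5). Not NE.
(A, b3): Player I can switch to B (4.6 → 5.2). Not NE.
(A, b4): Player I can switch to B (3.1 → 5.6). Not NE.
(A, b5): Player I can switch to B (0 → 3.3). Not NE.
(B, b1): Player I gets 6, best alternative 3.8; Player II gets 6, best alternative 4.5. No profitable deviation — NE.
(B, b2): Player II can switch to b1 (4.5 → 6). Not NE.
(The remaining 13 profiles each have a profitable deviation by the same check.)

Pure NE: (B, b1)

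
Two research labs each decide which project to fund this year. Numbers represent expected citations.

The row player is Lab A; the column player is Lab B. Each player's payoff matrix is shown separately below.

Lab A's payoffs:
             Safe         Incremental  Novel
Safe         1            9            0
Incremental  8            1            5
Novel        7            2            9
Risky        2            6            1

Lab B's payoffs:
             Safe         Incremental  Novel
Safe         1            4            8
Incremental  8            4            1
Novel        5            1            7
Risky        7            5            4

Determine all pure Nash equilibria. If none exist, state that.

(Safe, Safe): Lab A can switch to Incremental (1 → 8). Not NE.
(Safe, Incremental): Lab B can switch to Novel (4 → 8). Not NE.
(Safe, Novel): Lab A can switch to Incremental (0 → 5). Not NE.
(Incremental, Safe): Lab A gets 8, best alternative 7; Lab B gets 8, best alternative 4. No profitable deviation — NE.
(Incremental, Incremental): Lab A can switch to Safe (1 → 9). Not NE.
(Incremental, Novel): Lab A can switch to Novel (5 → 9). Not NE.
(Novel, Safe): Lab A can switch to Incremental (7 → 8). Not NE.
(Novel, Incremental): Lab A can switch to Safe (2 → 9). Not NE.
(Novel, Novel): Lab A gets 9, best alternative 5; Lab B gets 7, best alternative 5. No profitable deviation — NE.
(Risky, Safe): Lab A can switch to Incremental (2 → 8). Not NE.
(Risky, Incremental): Lab A can switch to Safe (6 → 9). Not NE.
(Risky, Novel): Lab A can switch to Incremental (1 → 5). Not NE.

The pure Nash equilibria are (Incremental, Safe), (Novel, Novel).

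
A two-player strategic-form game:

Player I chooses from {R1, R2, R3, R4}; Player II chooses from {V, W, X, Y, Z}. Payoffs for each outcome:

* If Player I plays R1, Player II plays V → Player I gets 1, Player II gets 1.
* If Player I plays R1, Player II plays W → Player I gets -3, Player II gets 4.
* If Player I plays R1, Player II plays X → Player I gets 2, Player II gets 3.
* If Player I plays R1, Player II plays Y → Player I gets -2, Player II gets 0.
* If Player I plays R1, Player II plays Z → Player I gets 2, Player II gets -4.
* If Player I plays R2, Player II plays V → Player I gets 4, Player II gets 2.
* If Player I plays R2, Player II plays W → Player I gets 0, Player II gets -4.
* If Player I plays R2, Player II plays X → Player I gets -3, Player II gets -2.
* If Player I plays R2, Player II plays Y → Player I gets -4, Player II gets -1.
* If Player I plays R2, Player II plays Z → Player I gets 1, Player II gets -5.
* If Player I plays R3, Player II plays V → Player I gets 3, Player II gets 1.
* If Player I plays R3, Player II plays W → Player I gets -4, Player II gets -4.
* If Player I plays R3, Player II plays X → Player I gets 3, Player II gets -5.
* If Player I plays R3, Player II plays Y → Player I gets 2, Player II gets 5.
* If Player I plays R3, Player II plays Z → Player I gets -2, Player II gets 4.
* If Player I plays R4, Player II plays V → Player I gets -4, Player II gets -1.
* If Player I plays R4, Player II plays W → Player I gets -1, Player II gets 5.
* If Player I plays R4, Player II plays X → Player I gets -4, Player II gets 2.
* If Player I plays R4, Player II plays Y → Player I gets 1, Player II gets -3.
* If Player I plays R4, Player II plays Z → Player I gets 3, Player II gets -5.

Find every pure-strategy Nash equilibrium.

The pure Nash equilibria are (R2, V) and (R3, Y).

(R1, V): Player I can switch to R2 (1 → 4). Not NE.
(R1, W): Player I can switch to R2 (-3 → 0). Not NE.
(R1, X): Player I can switch to R3 (2 → 3). Not NE.
(R1, Y): Player I can switch to R3 (-2 → 2). Not NE.
(R1, Z): Player I can switch to R4 (2 → 3). Not NE.
(R2, V): Player I gets 4, best alternative 3; Player II gets 2, best alternative -1. No profitable deviation — NE.
(R2, W): Player II can switch to V (-4 → 2). Not NE.
(R3, Y): Player I gets 2, best alternative 1; Player II gets 5, best alternative 4. No profitable deviation — NE.
(The remaining 12 profiles each have a profitable deviation by the same check.)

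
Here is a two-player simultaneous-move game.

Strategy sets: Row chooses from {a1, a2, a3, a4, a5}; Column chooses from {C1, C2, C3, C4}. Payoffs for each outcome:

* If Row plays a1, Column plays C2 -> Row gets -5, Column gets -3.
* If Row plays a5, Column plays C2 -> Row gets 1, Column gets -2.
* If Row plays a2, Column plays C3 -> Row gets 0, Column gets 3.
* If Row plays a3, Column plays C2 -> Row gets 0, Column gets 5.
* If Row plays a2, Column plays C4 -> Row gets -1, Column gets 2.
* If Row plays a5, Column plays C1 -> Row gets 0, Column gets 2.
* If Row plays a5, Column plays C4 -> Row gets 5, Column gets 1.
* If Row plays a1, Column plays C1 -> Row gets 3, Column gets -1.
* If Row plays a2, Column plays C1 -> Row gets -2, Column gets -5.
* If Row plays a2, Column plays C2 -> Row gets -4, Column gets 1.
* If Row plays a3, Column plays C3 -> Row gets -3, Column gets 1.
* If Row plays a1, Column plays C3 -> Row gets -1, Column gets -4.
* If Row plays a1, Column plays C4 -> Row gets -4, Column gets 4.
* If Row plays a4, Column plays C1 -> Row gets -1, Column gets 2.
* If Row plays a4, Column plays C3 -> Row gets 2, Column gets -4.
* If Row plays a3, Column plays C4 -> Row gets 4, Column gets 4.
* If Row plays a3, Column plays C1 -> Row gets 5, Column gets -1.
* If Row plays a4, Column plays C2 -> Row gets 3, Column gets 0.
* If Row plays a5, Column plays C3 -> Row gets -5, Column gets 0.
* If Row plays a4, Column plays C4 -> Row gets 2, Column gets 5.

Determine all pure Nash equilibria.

Check each profile: it is a Nash equilibrium iff no player can strictly gain by switching unilaterally.
(a1, C1): Row can switch to a3 (3 → 5). Not NE.
(a1, C2): Row can switch to a2 (-5 → -4). Not NE.
(a1, C3): Row can switch to a2 (-1 → 0). Not NE.
(a1, C4): Row can switch to a2 (-4 → -1). Not NE.
(a2, C1): Row can switch to a1 (-2 → 3). Not NE.
(a2, C2): Row can switch to a3 (-4 → 0). Not NE.
(a2, C3): Row can switch to a4 (0 → 2). Not NE.
(a2, C4): Row can switch to a3 (-1 → 4). Not NE.
(a3, C1): Column can switch to C2 (-1 → 5). Not NE.
(a3, C2): Row can switch to a4 (0 → 3). Not NE.
(a3, C3): Row can switch to a1 (-3 → -1). Not NE.
(a3, C4): Row can switch to a5 (4 → 5). Not NE.
(The remaining 8 profiles each have a profitable deviation by the same check.)

none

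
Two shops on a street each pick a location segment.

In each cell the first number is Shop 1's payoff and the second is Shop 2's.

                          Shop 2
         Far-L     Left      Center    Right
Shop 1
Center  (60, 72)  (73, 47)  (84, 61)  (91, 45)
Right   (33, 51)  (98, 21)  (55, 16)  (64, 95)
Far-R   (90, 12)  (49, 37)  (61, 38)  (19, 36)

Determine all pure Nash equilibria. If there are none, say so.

Check each profile: it is a Nash equilibrium iff no player can strictly gain by switching unilaterally.
(Center, Far-L): Shop 1 can switch to Far-R (60 → 90). Not NE.
(Center, Left): Shop 1 can switch to Right (73 → 98). Not NE.
(Center, Center): Shop 2 can switch to Far-L (61 → 72). Not NE.
(Center, Right): Shop 2 can switch to Far-L (45 → 72). Not NE.
(Right, Far-L): Shop 1 can switch to Center (33 → 60). Not NE.
(Right, Left): Shop 2 can switch to Far-L (21 → 51). Not NE.
(Right, Center): Shop 1 can switch to Center (55 → 84). Not NE.
(Right, Right): Shop 1 can switch to Center (64 → 91). Not NE.
(Far-R, Far-L): Shop 2 can switch to Left (12 → 37). Not NE.
(Far-R, Left): Shop 1 can switch to Center (49 → 73). Not NE.
(The remaining 2 profiles each have a profitable deviation by the same check.)

This game has no pure Nash equilibrium.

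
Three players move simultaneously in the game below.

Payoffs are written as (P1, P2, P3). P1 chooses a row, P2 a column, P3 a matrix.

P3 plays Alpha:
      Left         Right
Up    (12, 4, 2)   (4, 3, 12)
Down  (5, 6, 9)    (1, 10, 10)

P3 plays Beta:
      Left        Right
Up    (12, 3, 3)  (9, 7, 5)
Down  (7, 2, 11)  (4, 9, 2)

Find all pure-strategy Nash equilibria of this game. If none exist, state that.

none

(Up, Left, Alpha): P3 can switch to Beta (2 → 3). Not NE.
(Up, Left, Beta): P2 can switch to Right (3 → 7). Not NE.
(Up, Right, Alpha): P2 can switch to Left (3 → 4). Not NE.
(Up, Right, Beta): P3 can switch to Alpha (5 → 12). Not NE.
(Down, Left, Alpha): P1 can switch to Up (5 → 12). Not NE.
(Down, Left, Beta): P1 can switch to Up (7 → 12). Not NE.
(The remaining 2 profiles each have a profitable deviation by the same check.)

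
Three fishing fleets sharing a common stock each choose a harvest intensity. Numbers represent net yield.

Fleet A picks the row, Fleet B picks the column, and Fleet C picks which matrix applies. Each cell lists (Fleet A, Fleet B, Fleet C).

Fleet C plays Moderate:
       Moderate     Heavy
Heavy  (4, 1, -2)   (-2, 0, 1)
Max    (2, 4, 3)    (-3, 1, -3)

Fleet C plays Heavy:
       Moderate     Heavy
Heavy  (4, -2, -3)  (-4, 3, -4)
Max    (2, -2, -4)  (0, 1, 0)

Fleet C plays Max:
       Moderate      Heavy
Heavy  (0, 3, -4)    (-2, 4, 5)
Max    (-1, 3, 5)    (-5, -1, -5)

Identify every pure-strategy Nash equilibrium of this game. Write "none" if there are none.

(Heavy, Moderate, Moderate); (Heavy, Heavy, Max); (Max, Heavy, Heavy)

Check each profile: it is a Nash equilibrium iff no player can strictly gain by switching unilaterally.
(Heavy, Moderate, Moderate): Fleet A gets 4, best alternative 2; Fleet B gets 1, best alternative 0; Fleet C gets -2, best alternative -3. No profitable deviation — NE.
(Heavy, Moderate, Heavy): Fleet B can switch to Heavy (-2 → 3). Not NE.
(Heavy, Moderate, Max): Fleet B can switch to Heavy (3 → 4). Not NE.
(Heavy, Heavy, Moderate): Fleet B can switch to Moderate (0 → 1). Not NE.
(Heavy, Heavy, Heavy): Fleet A can switch to Max (-4 → 0). Not NE.
(Heavy, Heavy, Max): Fleet A gets -2, best alternative -5; Fleet B gets 4, best alternative 3; Fleet C gets 5, best alternative 1. No profitable deviation — NE.
(Max, Moderate, Moderate): Fleet A can switch to Heavy (2 → 4). Not NE.
(Max, Moderate, Heavy): Fleet A can switch to Heavy (2 → 4). Not NE.
(Max, Moderate, Max): Fleet A can switch to Heavy (-1 → 0). Not NE.
(Max, Heavy, Moderate): Fleet A can switch to Heavy (-3 → -2). Not NE.
(Max, Heavy, Heavy): Fleet A gets 0, best alternative -4; Fleet B gets 1, best alternative -2; Fleet C gets 0, best alternative -3. No profitable deviation — NE.
(Max, Heavy, Max): Fleet A can switch to Heavy (-5 → -2). Not NE.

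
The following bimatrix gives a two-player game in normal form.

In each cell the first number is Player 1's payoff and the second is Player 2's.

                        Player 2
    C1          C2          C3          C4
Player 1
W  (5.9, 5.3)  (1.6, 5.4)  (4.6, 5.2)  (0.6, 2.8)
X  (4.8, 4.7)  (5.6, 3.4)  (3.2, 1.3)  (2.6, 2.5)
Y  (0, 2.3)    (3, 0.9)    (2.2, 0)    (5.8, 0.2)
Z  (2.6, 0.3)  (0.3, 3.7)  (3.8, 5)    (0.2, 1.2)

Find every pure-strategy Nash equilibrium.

none

Player 1 against C1: payoffs 5.9, 4.8, 0, 2.6 → best response W.
Player 1 against C2: payoffs 1.6, 5.6, 3, 0.3 → best response X.
Player 1 against C3: payoffs 4.6, 3.2, 2.2, 3.8 → best response W.
Player 1 against C4: payoffs 0.6, 2.6, 5.8, 0.2 → best response Y.
Player 2 against W: payoffs 5.3, 5.4, 5.2, 2.8 → best response C2.
Player 2 against X: payoffs 4.7, 3.4, 1.3, 2.5 → best response C1.
Player 2 against Y: payoffs 2.3, 0.9, 0, 0.2 → best response C1.
Player 2 against Z: payoffs 0.3, 3.7, 5, 1.2 → best response C3.
No profile is a mutual best response for all players.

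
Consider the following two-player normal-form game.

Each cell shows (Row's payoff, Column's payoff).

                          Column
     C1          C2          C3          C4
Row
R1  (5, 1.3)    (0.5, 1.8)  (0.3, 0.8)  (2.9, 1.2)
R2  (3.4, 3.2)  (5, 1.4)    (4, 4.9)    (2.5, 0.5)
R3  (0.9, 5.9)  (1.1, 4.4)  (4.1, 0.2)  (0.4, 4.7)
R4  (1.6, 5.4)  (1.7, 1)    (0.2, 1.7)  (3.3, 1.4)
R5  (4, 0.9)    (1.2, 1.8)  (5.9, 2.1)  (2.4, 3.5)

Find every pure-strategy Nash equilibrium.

none

Row against C1: payoffs 5, 3.4, 0.9, 1.6, 4 → best response R1.
Row against C2: payoffs 0.5, 5, 1.1, 1.7, 1.2 → best response R2.
Row against C3: payoffs 0.3, 4, 4.1, 0.2, 5.9 → best response R5.
Row against C4: payoffs 2.9, 2.5, 0.4, 3.3, 2.4 → best response R4.
Column against R1: payoffs 1.3, 1.8, 0.8, 1.2 → best response C2.
Column against R2: payoffs 3.2, 1.4, 4.9, 0.5 → best response C3.
Column against R3: payoffs 5.9, 4.4, 0.2, 4.7 → best response C1.
Column against R4: payoffs 5.4, 1, 1.7, 1.4 → best response C1.
Column against R5: payoffs 0.9, 1.8, 2.1, 3.5 → best response C4.
No profile is a mutual best response for all players.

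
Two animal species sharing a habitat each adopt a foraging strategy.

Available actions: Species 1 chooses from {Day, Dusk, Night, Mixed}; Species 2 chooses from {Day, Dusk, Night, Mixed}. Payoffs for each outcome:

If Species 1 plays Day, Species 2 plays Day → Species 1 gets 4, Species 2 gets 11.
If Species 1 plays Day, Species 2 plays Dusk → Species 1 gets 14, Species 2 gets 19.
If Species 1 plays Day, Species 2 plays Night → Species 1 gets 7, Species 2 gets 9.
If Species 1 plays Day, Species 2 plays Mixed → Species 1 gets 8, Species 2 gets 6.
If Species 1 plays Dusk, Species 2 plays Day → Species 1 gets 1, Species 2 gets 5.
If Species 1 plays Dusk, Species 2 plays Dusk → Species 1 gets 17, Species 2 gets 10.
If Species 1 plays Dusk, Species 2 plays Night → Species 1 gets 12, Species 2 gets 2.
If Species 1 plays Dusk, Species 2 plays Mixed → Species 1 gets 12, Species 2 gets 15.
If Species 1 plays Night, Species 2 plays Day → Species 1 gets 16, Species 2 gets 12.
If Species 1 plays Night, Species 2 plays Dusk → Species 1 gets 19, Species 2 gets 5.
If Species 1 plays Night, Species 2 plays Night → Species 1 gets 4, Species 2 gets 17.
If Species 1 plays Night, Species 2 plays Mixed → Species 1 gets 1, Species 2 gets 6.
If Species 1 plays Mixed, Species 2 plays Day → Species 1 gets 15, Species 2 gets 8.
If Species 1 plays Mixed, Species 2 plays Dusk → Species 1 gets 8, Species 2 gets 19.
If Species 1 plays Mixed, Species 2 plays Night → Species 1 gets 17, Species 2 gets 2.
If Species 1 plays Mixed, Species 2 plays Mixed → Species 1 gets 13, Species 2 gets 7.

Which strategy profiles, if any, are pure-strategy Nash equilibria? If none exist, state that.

There is no pure-strategy Nash equilibrium.

Check each profile: it is a Nash equilibrium iff no player can strictly gain by switching unilaterally.
(Day, Day): Species 1 can switch to Night (4 → 16). Not NE.
(Day, Dusk): Species 1 can switch to Dusk (14 → 17). Not NE.
(Day, Night): Species 1 can switch to Dusk (7 → 12). Not NE.
(Day, Mixed): Species 1 can switch to Dusk (8 → 12). Not NE.
(Dusk, Day): Species 1 can switch to Day (1 → 4). Not NE.
(Dusk, Dusk): Species 1 can switch to Night (17 → 19). Not NE.
(Dusk, Night): Species 1 can switch to Mixed (12 → 17). Not NE.
(Dusk, Mixed): Species 1 can switch to Mixed (12 → 13). Not NE.
(Night, Day): Species 2 can switch to Night (12 → 17). Not NE.
(Night, Dusk): Species 2 can switch to Day (5 → 12). Not NE.
(The remaining 6 profiles each have a profitable deviation by the same check.)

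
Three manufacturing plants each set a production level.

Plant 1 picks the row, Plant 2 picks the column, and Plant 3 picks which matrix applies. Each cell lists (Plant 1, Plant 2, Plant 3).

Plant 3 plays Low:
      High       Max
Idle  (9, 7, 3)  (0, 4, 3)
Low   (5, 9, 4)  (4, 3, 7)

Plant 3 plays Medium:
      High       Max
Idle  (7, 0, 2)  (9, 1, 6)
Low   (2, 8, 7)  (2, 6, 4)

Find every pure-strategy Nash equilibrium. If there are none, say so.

(Idle, High, Low) and (Idle, Max, Medium)

Check each profile: it is a Nash equilibrium iff no player can strictly gain by switching unilaterally.
(Idle, High, Low): Plant 1 gets 9, best alternative 5; Plant 2 gets 7, best alternative 4; Plant 3 gets 3, best alternative 2. No profitable deviation — NE.
(Idle, High, Medium): Plant 2 can switch to Max (0 → 1). Not NE.
(Idle, Max, Low): Plant 1 can switch to Low (0 → 4). Not NE.
(Idle, Max, Medium): Plant 1 gets 9, best alternative 2; Plant 2 gets 1, best alternative 0; Plant 3 gets 6, best alternative 3. No profitable deviation — NE.
(Low, High, Low): Plant 1 can switch to Idle (5 → 9). Not NE.
(Low, High, Medium): Plant 1 can switch to Idle (2 → 7). Not NE.
(Low, Max, Low): Plant 2 can switch to High (3 → 9). Not NE.
(Low, Max, Medium): Plant 1 can switch to Idle (2 → 9). Not NE.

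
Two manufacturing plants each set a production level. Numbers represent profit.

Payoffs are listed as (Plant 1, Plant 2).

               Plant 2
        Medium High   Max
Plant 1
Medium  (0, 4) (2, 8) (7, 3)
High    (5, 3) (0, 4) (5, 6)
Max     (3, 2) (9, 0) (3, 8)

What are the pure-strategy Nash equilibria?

Plant 1 against Medium: payoffs 0, 5, 3 → best response High.
Plant 1 against High: payoffs 2, 0, 9 → best response Max.
Plant 1 against Max: payoffs 7, 5, 3 → best response Medium.
Plant 2 against Medium: payoffs 4, 8, 3 → best response High.
Plant 2 against High: payoffs 3, 4, 6 → best response Max.
Plant 2 against Max: payoffs 2, 0, 8 → best response Max.
No profile is a mutual best response for all players.

none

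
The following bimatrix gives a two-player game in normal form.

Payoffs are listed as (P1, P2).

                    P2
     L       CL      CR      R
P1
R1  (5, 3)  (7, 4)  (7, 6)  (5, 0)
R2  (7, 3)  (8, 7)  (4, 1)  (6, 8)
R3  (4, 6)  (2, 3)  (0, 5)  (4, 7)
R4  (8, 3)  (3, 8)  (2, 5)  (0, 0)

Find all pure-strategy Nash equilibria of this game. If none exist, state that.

The pure Nash equilibria are (R1, CR) and (R2, R).

(R1, L): P1 can switch to R2 (5 → 7). Not NE.
(R1, CL): P1 can switch to R2 (7 → 8). Not NE.
(R1, CR): P1 gets 7, best alternative 4; P2 gets 6, best alternative 4. No profitable deviation — NE.
(R1, R): P1 can switch to R2 (5 → 6). Not NE.
(R2, L): P1 can switch to R4 (7 → 8). Not NE.
(R2, CL): P2 can switch to R (7 → 8). Not NE.
(R2, CR): P1 can switch to R1 (4 → 7). Not NE.
(R2, R): P1 gets 6, best alternative 5; P2 gets 8, best alternative 7. No profitable deviation — NE.
(R3, L): P1 can switch to R1 (4 → 5). Not NE.
(R3, CL): P1 can switch to R1 (2 → 7). Not NE.
(R3, CR): P1 can switch to R1 (0 → 7). Not NE.
(R3, R): P1 can switch to R1 (4 → 5). Not NE.
(R4, L): P2 can switch to CL (3 → 8). Not NE.
(R4, CL): P1 can switch to R1 (3 → 7). Not NE.
(The remaining 2 profiles each have a profitable deviation by the same check.)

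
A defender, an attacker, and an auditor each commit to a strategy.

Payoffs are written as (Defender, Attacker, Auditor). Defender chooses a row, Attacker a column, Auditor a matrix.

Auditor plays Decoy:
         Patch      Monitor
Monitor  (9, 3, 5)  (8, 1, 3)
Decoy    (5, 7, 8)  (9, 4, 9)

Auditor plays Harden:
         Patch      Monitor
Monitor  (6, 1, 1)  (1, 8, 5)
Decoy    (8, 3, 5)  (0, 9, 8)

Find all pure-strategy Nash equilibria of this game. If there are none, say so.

The pure Nash equilibria are (Monitor, Patch, Decoy), (Monitor, Monitor, Harden).

(Monitor, Patch, Decoy): Defender gets 9, best alternative 5; Attacker gets 3, best alternative 1; Auditor gets 5, best alternative 1. No profitable deviation — NE.
(Monitor, Patch, Harden): Defender can switch to Decoy (6 → 8). Not NE.
(Monitor, Monitor, Decoy): Defender can switch to Decoy (8 → 9). Not NE.
(Monitor, Monitor, Harden): Defender gets 1, best alternative 0; Attacker gets 8, best alternative 1; Auditor gets 5, best alternative 3. No profitable deviation — NE.
(Decoy, Patch, Decoy): Defender can switch to Monitor (5 → 9). Not NE.
(Decoy, Patch, Harden): Attacker can switch to Monitor (3 → 9). Not NE.
(Decoy, Monitor, Decoy): Attacker can switch to Patch (4 → 7). Not NE.
(Decoy, Monitor, Harden): Defender can switch to Monitor (0 → 1). Not NE.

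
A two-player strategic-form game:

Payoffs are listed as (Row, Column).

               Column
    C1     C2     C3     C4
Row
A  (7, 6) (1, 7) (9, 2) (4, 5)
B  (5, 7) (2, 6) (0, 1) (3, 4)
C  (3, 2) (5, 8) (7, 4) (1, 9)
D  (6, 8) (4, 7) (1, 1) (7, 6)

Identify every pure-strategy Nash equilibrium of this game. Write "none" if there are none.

There is no pure-strategy Nash equilibrium.

(A, C1): Column can switch to C2 (6 → 7). Not NE.
(A, C2): Row can switch to B (1 → 2). Not NE.
(A, C3): Column can switch to C1 (2 → 6). Not NE.
(A, C4): Row can switch to D (4 → 7). Not NE.
(B, C1): Row can switch to A (5 → 7). Not NE.
(B, C2): Row can switch to C (2 → 5). Not NE.
(B, C3): Row can switch to A (0 → 9). Not NE.
(B, C4): Row can switch to A (3 → 4). Not NE.
(The remaining 8 profiles each have a profitable deviation by the same check.)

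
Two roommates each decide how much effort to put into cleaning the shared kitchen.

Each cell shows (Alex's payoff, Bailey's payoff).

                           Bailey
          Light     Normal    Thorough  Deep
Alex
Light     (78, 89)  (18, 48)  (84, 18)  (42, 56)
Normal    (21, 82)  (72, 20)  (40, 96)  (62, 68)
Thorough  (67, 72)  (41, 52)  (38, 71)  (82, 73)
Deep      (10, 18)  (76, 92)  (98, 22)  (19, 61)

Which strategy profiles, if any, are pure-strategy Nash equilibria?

The pure Nash equilibria are (Light, Light); (Thorough, Deep); (Deep, Normal).

Alex against Light: payoffs 78, 21, 67, 10 → best response Light.
Alex against Normal: payoffs 18, 72, 41, 76 → best response Deep.
Alex against Thorough: payoffs 84, 40, 38, 98 → best response Deep.
Alex against Deep: payoffs 42, 62, 82, 19 → best response Thorough.
Bailey against Light: payoffs 89, 48, 18, 56 → best response Light.
Bailey against Normal: payoffs 82, 20, 96, 68 → best response Thorough.
Bailey against Thorough: payoffs 72, 52, 71, 73 → best response Deep.
Bailey against Deep: payoffs 18, 92, 22, 61 → best response Normal.
Mutual best responses: (Light, Light); (Thorough, Deep); (Deep, Normal).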